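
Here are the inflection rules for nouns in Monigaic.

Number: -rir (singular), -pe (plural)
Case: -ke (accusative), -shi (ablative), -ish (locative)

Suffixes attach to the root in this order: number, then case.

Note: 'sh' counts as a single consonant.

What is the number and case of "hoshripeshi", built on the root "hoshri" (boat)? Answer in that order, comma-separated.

Segment: hoshri-pe-shi.
number: -pe → plural.
case: -shi → ablative.

plural, ablative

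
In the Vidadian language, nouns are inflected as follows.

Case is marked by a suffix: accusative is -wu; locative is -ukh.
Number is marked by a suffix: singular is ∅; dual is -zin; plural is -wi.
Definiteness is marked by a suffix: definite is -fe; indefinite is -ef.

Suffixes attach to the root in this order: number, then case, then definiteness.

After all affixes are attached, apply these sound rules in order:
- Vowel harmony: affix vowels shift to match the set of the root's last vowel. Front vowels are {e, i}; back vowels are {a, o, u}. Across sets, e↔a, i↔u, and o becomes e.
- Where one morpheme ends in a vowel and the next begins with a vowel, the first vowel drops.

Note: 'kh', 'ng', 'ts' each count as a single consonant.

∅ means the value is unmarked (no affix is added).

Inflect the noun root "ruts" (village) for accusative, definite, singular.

rutswufa

number = singular: zero marking, form stays ruts.
Attach case accusative -wu → rutswu.
Attach definiteness definite -fe → rutswufe.
Apply vowel harmony: rutswufe → rutswufa.
Vowel deletion: no change.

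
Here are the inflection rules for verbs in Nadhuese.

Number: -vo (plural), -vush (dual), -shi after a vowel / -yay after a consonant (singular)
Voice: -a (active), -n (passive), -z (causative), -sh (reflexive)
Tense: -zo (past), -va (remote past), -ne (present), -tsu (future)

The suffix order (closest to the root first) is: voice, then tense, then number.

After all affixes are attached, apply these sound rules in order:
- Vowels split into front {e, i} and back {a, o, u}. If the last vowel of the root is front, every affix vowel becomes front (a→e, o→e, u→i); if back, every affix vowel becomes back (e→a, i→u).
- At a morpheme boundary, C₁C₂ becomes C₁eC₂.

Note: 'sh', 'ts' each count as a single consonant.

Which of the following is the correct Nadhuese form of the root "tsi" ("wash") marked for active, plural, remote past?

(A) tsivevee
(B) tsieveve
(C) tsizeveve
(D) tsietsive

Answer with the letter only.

B

Attach voice active -a → tsia.
Attach tense remote past -va → tsiava.
Attach number plural -vo → tsiavavo.
Apply vowel harmony: tsiavavo → tsieveve.
Epenthesis: no change.
So the correct form is tsieveve, option (B).
(A) tsivevee is wrong: it has the affixes in the wrong order.
(D) tsietsive is wrong: it uses future instead of remote past for tense.
(C) tsizeveve is wrong: it uses causative instead of active for voice.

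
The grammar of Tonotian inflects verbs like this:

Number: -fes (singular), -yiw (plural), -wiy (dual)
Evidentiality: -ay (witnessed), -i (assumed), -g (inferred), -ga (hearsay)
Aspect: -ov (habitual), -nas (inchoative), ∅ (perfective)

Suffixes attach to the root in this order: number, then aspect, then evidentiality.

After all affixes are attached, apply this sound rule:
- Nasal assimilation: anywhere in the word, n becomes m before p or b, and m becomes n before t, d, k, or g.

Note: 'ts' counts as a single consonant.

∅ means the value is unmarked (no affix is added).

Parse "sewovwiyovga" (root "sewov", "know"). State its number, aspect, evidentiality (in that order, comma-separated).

dual, habitual, hearsay

Segment: sewov-wiy-ov-ga.
number: -wiy → dual.
aspect: -ov → habitual.
evidentiality: -ga → hearsay.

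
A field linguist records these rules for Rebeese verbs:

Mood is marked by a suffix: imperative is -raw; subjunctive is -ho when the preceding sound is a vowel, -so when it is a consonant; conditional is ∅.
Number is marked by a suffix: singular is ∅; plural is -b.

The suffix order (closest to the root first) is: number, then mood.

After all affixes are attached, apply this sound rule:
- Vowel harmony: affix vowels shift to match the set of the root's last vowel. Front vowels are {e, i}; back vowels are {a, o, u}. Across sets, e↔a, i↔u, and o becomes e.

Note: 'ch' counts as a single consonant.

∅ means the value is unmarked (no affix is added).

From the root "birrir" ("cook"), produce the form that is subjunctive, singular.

birrirse

number = singular: zero marking, form stays birrir.
Attach mood subjunctive -so (after consonant 'r') → birrirso.
Apply vowel harmony: birrirso → birrirse.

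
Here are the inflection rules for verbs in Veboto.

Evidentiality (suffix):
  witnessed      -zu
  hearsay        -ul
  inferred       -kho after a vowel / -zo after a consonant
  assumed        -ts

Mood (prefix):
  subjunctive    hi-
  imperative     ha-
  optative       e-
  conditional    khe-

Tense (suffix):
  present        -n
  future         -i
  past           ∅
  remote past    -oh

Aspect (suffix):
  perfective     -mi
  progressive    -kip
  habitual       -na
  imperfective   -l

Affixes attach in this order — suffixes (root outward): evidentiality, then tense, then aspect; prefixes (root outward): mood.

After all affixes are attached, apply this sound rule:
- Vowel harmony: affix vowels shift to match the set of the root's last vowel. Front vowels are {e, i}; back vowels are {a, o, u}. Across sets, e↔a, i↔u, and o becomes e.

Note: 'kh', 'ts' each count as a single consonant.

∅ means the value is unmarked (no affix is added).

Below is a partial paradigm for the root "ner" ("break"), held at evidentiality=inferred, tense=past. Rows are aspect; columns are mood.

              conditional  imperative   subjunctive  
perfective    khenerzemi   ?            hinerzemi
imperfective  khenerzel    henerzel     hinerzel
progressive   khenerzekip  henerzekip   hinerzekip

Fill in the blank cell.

henerzemi

Attach evidentiality inferred -zo (after consonant 'r') → nerzo.
tense = past: zero marking, form stays nerzo.
Attach aspect perfective -mi → nerzomi.
Attach mood imperative ha- → hanerzomi.
Apply vowel harmony: hanerzomi → henerzemi.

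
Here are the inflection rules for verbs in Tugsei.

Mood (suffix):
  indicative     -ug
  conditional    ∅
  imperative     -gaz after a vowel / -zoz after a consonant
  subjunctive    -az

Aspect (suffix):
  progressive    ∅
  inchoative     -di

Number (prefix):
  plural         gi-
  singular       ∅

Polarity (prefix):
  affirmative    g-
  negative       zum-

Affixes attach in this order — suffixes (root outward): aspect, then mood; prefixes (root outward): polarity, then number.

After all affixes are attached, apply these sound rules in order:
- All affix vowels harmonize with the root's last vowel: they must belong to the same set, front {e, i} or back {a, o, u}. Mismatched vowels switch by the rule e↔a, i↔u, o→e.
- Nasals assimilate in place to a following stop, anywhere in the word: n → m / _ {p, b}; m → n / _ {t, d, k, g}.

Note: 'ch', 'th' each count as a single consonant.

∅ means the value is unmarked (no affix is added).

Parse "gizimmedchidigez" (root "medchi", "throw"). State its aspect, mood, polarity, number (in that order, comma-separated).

inchoative, imperative, negative, plural

Segment: gi-zum-medchi-di-gaz.
aspect: -di → inchoative.
mood: -gaz/zoz → imperative.
polarity: zum- → negative.
number: gi- → plural.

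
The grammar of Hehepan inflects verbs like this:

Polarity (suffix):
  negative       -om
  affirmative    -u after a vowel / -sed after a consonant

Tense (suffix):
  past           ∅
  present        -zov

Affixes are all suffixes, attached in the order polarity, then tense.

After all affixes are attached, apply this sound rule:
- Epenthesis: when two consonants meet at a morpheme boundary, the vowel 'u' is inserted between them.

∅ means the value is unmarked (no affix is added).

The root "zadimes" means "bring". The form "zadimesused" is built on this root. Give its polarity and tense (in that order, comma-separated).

affirmative, past

Segment: zadimes-sed.
polarity: -u/sed → affirmative.
tense: ∅ → past.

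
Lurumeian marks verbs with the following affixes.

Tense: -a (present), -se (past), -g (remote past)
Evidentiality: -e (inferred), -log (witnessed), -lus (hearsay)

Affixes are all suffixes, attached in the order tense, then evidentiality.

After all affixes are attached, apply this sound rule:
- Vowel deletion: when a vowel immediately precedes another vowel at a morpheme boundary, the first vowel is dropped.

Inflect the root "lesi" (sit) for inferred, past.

lesise

Attach tense past -se → lesise.
Attach evidentiality inferred -e → lesisee.
Apply vowel deletion: lesisee → lesise.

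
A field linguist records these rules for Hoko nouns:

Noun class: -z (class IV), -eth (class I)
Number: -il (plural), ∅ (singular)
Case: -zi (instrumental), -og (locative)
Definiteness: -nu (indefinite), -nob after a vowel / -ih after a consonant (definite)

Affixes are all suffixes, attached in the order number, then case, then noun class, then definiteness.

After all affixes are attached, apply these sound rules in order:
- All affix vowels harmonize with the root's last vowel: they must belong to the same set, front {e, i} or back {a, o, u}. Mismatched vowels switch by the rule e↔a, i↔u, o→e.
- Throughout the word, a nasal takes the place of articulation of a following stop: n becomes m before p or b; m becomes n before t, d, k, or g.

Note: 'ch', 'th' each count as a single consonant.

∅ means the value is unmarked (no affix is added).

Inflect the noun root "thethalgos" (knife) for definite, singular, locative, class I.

number = singular: zero marking, form stays thethalgos.
Attach case locative -og → thethalgosog.
Attach noun class class I -eth → thethalgosogeth.
Attach definiteness definite -ih (after consonant 'th') → thethalgosogethih.
Apply vowel harmony: thethalgosogethih → thethalgosogathuh.
Nasal assimilation: no change.

thethalgosogathuh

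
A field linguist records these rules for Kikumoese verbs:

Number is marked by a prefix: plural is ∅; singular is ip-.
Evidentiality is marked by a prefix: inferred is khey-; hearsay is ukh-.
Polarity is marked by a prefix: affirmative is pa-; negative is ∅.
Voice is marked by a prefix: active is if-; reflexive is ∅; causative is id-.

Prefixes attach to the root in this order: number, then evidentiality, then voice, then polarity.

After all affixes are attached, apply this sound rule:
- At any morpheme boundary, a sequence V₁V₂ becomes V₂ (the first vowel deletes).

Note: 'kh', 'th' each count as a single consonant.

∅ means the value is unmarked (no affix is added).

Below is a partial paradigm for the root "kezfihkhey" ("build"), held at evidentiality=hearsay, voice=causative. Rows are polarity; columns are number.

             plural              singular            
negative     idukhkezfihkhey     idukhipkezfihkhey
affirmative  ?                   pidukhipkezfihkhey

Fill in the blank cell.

number = plural: zero marking, form stays kezfihkhey.
Attach evidentiality hearsay ukh- → ukhkezfihkhey.
Attach voice causative id- → idukhkezfihkhey.
Attach polarity affirmative pa- → paidukhkezfihkhey.
Apply vowel deletion: paidukhkezfihkhey → pidukhkezfihkhey.

pidukhkezfihkhey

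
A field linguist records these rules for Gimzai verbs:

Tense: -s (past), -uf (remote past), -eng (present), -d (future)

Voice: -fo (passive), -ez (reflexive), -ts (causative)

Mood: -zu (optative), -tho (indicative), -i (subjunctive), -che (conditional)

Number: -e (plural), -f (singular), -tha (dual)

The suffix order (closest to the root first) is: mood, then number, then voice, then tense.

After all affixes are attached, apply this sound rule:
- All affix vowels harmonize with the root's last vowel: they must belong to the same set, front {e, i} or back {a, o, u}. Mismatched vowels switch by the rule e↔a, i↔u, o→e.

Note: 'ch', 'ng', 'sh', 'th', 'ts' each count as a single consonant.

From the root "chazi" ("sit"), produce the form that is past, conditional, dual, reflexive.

chazichetheezs

Attach mood conditional -che → chaziche.
Attach number dual -tha → chazichetha.
Attach voice reflexive -ez → chazichethaez.
Attach tense past -s → chazichethaezs.
Apply vowel harmony: chazichethaezs → chazichetheezs.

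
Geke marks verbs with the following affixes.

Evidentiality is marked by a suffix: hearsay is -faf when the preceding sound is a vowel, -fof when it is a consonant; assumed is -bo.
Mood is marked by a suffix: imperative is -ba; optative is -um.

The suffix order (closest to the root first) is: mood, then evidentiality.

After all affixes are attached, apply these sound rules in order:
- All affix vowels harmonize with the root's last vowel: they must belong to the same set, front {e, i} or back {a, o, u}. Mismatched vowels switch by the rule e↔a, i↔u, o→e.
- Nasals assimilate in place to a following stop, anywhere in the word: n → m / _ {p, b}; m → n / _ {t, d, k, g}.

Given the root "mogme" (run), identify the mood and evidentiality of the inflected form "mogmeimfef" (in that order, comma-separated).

Segment: mogme-um-fof.
mood: -um → optative.
evidentiality: -faf/fof → hearsay.

optative, hearsay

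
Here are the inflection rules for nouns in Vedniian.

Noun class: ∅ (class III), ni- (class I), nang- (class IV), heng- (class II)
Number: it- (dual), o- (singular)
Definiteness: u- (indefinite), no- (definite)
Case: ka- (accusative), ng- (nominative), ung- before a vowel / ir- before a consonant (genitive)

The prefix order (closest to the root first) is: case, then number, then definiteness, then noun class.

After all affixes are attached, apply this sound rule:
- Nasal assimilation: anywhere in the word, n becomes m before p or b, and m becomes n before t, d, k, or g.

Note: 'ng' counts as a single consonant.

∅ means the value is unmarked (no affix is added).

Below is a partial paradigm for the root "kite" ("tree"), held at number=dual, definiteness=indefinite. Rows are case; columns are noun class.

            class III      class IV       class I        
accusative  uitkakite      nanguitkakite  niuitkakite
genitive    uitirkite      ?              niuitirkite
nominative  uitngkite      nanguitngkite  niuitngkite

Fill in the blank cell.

nanguitirkite

Attach case genitive ir- (before consonant 'k') → irkite.
Attach number dual it- → itirkite.
Attach definiteness indefinite u- → uitirkite.
Attach noun class class IV nang- → nanguitirkite.
Nasal assimilation: no change.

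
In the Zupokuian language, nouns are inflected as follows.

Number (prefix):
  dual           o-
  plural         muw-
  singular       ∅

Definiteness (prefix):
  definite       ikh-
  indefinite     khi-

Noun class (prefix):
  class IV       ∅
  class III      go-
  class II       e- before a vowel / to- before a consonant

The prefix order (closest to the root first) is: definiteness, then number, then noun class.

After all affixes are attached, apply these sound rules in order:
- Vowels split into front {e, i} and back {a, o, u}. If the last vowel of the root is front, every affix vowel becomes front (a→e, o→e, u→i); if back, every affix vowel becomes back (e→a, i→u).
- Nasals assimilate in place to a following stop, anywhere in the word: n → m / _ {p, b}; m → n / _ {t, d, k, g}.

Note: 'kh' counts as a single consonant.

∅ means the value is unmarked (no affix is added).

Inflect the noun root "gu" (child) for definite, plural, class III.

Attach definiteness definite ikh- → ikhgu.
Attach number plural muw- → muwikhgu.
Attach noun class class III go- → gomuwikhgu.
Apply vowel harmony: gomuwikhgu → gomuwukhgu.
Nasal assimilation: no change.

gomuwukhgu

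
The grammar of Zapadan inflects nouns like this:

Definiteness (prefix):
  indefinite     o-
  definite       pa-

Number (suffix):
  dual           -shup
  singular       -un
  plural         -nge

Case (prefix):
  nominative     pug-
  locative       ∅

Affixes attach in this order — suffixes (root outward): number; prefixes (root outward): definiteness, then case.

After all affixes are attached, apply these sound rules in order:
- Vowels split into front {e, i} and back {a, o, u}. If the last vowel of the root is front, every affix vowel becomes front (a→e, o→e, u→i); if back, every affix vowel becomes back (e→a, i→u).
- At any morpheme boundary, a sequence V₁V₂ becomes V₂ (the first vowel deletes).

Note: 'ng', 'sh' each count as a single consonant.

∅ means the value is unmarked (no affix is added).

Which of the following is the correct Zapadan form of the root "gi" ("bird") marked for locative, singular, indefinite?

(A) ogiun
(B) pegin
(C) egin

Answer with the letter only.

C

Attach definiteness indefinite o- → ogi.
Attach number singular -un → ogiun.
case = locative: zero marking, form stays ogiun.
Apply vowel harmony: ogiun → egiin.
Apply vowel deletion: egiin → egin.
So the correct form is egin, option (C).
(A) ogiun is wrong: it fails to apply the sound rule(s).
(B) pegin is wrong: it uses definite instead of indefinite for definiteness.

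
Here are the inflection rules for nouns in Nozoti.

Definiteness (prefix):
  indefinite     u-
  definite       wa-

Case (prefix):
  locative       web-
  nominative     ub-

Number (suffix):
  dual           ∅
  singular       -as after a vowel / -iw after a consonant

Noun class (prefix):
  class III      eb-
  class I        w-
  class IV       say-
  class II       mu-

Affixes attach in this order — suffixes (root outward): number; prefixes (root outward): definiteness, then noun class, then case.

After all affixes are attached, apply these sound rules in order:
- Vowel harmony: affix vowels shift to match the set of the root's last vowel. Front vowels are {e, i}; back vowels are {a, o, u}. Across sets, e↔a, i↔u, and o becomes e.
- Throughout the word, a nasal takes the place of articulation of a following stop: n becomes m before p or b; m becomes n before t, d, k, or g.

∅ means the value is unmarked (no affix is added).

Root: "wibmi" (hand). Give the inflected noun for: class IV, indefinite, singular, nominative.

Attach definiteness indefinite u- → uwibmi.
Attach noun class class IV say- → sayuwibmi.
Attach case nominative ub- → ubsayuwibmi.
Attach number singular -as (after vowel 'i') → ubsayuwibmias.
Apply vowel harmony: ubsayuwibmias → ibseyiwibmies.
Nasal assimilation: no change.

ibseyiwibmies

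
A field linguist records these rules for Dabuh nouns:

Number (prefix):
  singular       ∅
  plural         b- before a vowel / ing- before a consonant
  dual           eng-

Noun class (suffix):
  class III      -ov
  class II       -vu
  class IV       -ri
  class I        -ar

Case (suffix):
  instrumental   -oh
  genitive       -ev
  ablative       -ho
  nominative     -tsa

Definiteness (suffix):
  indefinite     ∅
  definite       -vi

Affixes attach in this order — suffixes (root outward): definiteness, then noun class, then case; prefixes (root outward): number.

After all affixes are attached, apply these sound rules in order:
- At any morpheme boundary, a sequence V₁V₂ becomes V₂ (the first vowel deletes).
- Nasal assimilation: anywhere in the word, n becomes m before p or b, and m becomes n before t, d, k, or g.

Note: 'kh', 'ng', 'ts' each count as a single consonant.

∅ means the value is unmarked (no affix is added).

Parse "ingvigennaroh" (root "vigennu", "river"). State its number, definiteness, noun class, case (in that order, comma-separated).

plural, indefinite, class I, instrumental

Segment: ing-vigennu-ar-oh.
number: b/ing- → plural.
definiteness: ∅ → indefinite.
noun class: -ar → class I.
case: -oh → instrumental.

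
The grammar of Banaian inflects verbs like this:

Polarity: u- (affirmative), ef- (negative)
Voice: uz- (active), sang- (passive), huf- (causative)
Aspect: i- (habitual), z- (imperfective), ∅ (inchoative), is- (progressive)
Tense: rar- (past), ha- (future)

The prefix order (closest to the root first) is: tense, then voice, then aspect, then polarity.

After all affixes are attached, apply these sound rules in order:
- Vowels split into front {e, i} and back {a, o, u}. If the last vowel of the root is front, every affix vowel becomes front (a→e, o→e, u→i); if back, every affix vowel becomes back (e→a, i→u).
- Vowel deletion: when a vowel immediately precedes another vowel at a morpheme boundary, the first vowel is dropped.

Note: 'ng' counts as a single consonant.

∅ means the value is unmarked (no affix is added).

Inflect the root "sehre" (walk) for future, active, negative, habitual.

efizhesehre

Attach tense future ha- → hasehre.
Attach voice active uz- → uzhasehre.
Attach aspect habitual i- → iuzhasehre.
Attach polarity negative ef- → efiuzhasehre.
Apply vowel harmony: efiuzhasehre → efiizhesehre.
Apply vowel deletion: efiizhesehre → efizhesehre.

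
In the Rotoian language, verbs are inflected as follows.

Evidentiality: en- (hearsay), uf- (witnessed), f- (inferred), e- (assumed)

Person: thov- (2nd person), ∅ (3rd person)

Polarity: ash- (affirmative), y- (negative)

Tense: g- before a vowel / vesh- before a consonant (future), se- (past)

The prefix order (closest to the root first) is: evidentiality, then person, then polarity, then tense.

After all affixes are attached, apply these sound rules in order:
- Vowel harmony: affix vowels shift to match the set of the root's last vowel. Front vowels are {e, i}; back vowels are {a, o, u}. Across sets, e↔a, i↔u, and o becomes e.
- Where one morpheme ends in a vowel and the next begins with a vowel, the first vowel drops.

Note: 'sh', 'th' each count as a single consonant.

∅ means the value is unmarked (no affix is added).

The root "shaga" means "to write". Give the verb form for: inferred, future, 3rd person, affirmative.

gashfshaga

Attach evidentiality inferred f- → fshaga.
person = 3rd person: zero marking, form stays fshaga.
Attach polarity affirmative ash- → ashfshaga.
Attach tense future g- (before vowel 'a') → gashfshaga.
Vowel harmony: no change.
Vowel deletion: no change.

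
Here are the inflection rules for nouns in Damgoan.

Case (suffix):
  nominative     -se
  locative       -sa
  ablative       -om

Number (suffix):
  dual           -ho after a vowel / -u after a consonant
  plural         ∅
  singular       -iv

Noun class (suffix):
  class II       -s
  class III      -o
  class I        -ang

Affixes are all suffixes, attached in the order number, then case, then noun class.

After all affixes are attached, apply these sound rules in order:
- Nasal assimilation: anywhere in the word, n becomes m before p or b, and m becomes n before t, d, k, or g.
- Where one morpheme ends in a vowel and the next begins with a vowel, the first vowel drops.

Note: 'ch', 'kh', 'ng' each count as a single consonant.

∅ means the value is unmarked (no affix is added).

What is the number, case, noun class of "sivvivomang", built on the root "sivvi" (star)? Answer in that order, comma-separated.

singular, ablative, class I

Segment: sivvi-iv-om-ang.
number: -iv → singular.
case: -om → ablative.
noun class: -ang → class I.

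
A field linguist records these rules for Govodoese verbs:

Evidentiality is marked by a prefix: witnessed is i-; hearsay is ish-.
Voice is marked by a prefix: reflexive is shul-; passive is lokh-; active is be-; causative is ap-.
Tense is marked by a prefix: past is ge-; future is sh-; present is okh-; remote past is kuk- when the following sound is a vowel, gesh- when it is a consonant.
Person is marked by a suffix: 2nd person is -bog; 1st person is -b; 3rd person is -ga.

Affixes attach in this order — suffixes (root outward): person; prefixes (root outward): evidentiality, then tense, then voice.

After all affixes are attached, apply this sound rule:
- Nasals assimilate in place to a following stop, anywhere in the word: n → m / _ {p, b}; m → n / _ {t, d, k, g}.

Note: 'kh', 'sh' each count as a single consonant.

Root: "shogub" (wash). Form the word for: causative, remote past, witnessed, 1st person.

apkukishogubb

Attach evidentiality witnessed i- → ishogub.
Attach tense remote past kuk- (before vowel 'i') → kukishogub.
Attach voice causative ap- → apkukishogub.
Attach person 1st person -b → apkukishogubb.
Nasal assimilation: no change.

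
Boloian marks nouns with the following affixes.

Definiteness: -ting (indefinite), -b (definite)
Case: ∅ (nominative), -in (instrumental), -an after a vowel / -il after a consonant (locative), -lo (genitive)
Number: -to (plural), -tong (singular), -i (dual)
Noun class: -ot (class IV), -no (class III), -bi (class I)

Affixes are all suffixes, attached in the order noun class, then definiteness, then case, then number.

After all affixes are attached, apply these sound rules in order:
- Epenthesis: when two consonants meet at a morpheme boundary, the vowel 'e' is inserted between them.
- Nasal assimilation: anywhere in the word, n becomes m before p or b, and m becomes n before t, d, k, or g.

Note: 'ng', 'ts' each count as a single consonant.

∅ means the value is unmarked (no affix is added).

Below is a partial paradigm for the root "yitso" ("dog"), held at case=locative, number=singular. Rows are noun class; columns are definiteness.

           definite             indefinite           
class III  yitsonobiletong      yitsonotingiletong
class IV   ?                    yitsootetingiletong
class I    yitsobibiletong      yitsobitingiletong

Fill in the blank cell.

Attach noun class class IV -ot → yitsoot.
Attach definiteness definite -b → yitsootb.
Attach case locative -il (after consonant 'b') → yitsootbil.
Attach number singular -tong → yitsootbiltong.
Apply epenthesis: yitsootbiltong → yitsootebiletong.
Nasal assimilation: no change.

yitsootebiletong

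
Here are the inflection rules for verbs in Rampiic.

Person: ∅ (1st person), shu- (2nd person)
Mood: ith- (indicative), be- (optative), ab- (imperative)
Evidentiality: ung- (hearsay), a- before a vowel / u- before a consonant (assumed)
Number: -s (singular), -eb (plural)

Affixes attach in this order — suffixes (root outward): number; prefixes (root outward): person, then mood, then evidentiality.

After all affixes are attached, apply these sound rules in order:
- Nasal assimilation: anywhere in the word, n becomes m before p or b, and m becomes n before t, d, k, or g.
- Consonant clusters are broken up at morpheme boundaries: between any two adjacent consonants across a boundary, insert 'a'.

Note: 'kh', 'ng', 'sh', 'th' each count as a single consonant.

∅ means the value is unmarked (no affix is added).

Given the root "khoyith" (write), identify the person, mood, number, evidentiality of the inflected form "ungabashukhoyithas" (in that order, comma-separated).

Segment: ung-ab-shu-khoyith-s.
person: shu- → 2nd person.
mood: ab- → imperative.
number: -s → singular.
evidentiality: ung- → hearsay.

2nd person, imperative, singular, hearsay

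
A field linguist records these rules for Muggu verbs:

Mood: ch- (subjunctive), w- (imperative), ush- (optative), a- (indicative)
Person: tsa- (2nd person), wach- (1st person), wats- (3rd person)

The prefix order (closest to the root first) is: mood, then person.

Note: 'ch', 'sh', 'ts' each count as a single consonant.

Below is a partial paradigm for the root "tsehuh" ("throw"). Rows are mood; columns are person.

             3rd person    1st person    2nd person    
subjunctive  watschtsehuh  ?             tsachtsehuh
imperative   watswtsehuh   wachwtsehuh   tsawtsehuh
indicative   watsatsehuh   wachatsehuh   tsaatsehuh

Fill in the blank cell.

wachchtsehuh

Attach mood subjunctive ch- → chtsehuh.
Attach person 1st person wach- → wachchtsehuh.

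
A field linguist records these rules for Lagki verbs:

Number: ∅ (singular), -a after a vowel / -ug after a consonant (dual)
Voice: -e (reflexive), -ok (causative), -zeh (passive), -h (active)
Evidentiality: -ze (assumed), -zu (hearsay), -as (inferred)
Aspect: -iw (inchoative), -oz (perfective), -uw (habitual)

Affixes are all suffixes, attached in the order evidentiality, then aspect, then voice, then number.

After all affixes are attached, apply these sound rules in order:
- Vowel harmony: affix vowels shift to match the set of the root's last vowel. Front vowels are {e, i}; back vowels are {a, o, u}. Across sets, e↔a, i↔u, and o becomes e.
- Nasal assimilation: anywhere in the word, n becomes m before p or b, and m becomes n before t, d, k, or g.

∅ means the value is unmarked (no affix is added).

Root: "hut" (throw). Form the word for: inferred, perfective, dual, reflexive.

Attach evidentiality inferred -as → hutas.
Attach aspect perfective -oz → hutasoz.
Attach voice reflexive -e → hutasoze.
Attach number dual -a (after vowel 'e') → hutasozea.
Apply vowel harmony: hutasozea → hutasozaa.
Nasal assimilation: no change.

hutasozaa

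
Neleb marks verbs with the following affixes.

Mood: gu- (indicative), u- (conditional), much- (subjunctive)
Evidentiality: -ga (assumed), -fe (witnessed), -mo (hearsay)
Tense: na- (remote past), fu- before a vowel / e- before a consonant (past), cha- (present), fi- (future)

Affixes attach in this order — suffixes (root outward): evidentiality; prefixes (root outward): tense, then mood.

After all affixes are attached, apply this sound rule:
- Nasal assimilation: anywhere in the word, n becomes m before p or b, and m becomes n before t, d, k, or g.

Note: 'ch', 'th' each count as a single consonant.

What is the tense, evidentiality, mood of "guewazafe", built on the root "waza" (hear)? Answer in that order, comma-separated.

Segment: gu-e-waza-fe.
tense: fu/e- → past.
evidentiality: -fe → witnessed.
mood: gu- → indicative.

past, witnessed, indicative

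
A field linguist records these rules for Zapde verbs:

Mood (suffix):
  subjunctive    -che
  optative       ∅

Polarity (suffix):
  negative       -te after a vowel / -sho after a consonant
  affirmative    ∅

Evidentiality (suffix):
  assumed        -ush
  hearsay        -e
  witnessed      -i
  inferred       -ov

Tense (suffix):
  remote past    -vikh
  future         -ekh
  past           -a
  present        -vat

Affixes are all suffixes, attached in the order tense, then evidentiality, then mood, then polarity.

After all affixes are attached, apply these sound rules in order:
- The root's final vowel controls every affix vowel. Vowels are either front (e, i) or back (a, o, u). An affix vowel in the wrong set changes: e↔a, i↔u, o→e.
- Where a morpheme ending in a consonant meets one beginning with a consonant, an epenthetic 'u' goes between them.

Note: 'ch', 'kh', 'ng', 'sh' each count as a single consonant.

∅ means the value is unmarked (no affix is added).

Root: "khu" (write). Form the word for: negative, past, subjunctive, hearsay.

khuaachata

Attach tense past -a → khua.
Attach evidentiality hearsay -e → khuae.
Attach mood subjunctive -che → khuaeche.
Attach polarity negative -te (after vowel 'e') → khuaechete.
Apply vowel harmony: khuaechete → khuaachata.
Epenthesis: no change.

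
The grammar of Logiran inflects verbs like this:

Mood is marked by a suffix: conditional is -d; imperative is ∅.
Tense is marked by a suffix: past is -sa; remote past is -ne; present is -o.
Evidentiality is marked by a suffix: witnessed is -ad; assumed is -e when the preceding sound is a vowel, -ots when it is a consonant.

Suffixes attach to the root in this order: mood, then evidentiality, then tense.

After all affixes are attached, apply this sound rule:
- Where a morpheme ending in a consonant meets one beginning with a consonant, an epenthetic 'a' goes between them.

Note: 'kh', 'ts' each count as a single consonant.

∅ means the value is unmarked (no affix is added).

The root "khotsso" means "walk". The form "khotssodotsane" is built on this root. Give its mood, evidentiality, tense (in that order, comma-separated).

Segment: khotsso-d-ots-ne.
mood: -d → conditional.
evidentiality: -e/ots → assumed.
tense: -ne → remote past.

conditional, assumed, remote past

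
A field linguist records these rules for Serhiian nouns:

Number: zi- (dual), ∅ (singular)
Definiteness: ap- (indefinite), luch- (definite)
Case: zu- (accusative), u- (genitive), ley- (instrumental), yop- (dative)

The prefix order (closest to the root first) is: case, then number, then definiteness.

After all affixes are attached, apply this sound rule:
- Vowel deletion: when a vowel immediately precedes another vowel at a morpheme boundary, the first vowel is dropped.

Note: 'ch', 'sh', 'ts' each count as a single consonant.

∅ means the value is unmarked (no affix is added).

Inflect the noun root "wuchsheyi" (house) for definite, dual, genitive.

Attach case genitive u- → uwuchsheyi.
Attach number dual zi- → ziuwuchsheyi.
Attach definiteness definite luch- → luchziuwuchsheyi.
Apply vowel deletion: luchziuwuchsheyi → luchzuwuchsheyi.

luchzuwuchsheyi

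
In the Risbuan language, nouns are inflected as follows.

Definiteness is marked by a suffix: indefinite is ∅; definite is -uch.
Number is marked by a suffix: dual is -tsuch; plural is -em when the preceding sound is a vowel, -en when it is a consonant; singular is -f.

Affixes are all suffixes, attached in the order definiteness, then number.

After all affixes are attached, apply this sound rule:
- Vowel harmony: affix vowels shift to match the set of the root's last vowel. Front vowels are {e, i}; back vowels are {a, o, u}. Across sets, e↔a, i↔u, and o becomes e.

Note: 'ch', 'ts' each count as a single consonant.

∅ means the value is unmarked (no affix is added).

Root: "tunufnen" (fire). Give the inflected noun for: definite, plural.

Attach definiteness definite -uch → tunufnenuch.
Attach number plural -en (after consonant 'ch') → tunufnenuchen.
Apply vowel harmony: tunufnenuchen → tunufnenichen.

tunufnenichen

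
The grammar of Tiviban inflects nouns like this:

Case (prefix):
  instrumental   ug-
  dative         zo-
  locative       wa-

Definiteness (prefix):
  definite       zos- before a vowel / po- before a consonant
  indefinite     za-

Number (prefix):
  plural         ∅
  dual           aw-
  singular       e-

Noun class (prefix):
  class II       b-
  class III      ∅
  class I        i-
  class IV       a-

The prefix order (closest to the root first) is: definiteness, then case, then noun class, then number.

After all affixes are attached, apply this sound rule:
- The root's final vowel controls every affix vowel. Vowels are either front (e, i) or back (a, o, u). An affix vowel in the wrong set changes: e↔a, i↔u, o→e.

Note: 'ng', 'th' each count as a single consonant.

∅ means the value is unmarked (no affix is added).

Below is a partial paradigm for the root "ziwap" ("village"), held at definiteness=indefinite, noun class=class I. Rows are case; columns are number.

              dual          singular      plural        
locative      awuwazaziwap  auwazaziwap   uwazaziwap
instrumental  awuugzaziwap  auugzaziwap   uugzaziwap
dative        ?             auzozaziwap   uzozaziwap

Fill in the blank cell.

Attach definiteness indefinite za- → zaziwap.
Attach case dative zo- → zozaziwap.
Attach noun class class I i- → izozaziwap.
Attach number dual aw- → awizozaziwap.
Apply vowel harmony: awizozaziwap → awuzozaziwap.

awuzozaziwap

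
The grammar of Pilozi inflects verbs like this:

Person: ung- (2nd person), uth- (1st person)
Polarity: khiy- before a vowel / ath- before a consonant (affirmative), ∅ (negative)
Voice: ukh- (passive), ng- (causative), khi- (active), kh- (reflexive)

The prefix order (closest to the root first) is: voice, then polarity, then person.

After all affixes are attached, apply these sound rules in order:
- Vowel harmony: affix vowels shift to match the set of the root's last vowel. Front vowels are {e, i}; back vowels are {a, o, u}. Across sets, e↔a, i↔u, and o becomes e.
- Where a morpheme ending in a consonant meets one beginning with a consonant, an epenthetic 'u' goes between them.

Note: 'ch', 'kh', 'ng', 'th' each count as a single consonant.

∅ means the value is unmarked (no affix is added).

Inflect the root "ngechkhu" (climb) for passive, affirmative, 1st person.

uthukhuyukhungechkhu

Attach voice passive ukh- → ukhngechkhu.
Attach polarity affirmative khiy- (before vowel 'u') → khiyukhngechkhu.
Attach person 1st person uth- → uthkhiyukhngechkhu.
Apply vowel harmony: uthkhiyukhngechkhu → uthkhuyukhngechkhu.
Apply epenthesis: uthkhuyukhngechkhu → uthukhuyukhungechkhu.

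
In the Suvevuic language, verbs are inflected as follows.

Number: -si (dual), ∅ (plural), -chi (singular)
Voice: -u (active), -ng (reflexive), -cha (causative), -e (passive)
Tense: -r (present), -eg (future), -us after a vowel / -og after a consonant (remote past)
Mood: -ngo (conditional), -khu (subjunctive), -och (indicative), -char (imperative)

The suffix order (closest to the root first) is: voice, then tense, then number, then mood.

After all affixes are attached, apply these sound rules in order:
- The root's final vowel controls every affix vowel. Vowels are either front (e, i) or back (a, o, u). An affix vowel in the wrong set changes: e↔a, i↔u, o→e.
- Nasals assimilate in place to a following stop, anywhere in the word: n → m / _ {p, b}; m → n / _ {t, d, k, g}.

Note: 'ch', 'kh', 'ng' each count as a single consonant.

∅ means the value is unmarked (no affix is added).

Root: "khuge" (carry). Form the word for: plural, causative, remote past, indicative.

khugecheisech

Attach voice causative -cha → khugecha.
Attach tense remote past -us (after vowel 'a') → khugechaus.
number = plural: zero marking, form stays khugechaus.
Attach mood indicative -och → khugechausoch.
Apply vowel harmony: khugechausoch → khugecheisech.
Nasal assimilation: no change.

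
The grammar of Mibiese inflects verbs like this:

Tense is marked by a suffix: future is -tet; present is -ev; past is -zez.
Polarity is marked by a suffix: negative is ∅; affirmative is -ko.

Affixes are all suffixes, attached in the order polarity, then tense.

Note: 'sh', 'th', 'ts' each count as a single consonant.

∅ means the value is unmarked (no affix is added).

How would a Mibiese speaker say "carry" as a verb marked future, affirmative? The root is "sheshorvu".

sheshorvukotet

Attach polarity affirmative -ko → sheshorvuko.
Attach tense future -tet → sheshorvukotet.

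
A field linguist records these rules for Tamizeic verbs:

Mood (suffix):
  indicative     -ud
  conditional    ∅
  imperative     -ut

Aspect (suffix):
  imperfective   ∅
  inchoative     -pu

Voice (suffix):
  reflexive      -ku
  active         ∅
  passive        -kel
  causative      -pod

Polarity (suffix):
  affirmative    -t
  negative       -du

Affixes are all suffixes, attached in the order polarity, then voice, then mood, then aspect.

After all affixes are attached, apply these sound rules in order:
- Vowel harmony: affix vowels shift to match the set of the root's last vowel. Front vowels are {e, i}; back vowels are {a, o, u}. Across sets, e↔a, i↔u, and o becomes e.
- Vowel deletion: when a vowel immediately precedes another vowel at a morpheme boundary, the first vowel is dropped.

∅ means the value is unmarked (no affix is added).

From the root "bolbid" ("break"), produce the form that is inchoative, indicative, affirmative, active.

bolbidtidpi

Attach polarity affirmative -t → bolbidt.
voice = active: zero marking, form stays bolbidt.
Attach mood indicative -ud → bolbidtud.
Attach aspect inchoative -pu → bolbidtudpu.
Apply vowel harmony: bolbidtudpu → bolbidtidpi.
Vowel deletion: no change.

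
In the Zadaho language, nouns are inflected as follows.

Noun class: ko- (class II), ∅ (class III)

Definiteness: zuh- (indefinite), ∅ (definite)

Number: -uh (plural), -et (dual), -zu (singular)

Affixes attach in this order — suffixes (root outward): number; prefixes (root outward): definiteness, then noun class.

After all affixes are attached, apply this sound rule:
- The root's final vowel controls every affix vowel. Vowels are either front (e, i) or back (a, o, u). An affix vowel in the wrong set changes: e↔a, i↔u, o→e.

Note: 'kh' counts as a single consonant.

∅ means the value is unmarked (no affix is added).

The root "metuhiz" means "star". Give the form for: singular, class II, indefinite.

Attach number singular -zu → metuhizzu.
Attach definiteness indefinite zuh- → zuhmetuhizzu.
Attach noun class class II ko- → kozuhmetuhizzu.
Apply vowel harmony: kozuhmetuhizzu → kezihmetuhizzi.

kezihmetuhizzi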